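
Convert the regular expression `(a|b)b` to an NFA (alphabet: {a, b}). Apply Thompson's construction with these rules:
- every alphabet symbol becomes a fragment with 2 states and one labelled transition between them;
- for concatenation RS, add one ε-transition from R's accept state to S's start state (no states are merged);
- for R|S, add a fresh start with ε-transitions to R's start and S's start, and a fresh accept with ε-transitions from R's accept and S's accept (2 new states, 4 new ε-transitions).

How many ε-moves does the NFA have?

5

By structural recursion:
Each of the 3 symbol leaves contributes 0 ε-transitions.
  a|b : 4 ε-transitions
  (a|b)b : 5 ε-transitions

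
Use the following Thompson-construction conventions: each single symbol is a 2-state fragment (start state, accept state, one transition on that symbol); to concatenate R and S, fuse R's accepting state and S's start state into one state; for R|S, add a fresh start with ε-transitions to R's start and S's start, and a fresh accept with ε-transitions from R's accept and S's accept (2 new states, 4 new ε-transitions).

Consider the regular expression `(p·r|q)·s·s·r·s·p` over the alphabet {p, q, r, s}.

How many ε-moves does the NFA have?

4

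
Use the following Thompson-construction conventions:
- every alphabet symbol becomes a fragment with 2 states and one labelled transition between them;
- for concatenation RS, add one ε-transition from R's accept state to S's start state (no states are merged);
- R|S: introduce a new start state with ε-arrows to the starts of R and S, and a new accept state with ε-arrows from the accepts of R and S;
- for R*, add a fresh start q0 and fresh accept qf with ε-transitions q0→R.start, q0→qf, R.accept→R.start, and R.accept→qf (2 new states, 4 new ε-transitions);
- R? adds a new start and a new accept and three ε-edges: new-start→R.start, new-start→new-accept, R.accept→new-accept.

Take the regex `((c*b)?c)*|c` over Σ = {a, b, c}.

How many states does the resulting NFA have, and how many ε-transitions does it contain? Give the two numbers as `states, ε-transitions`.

Bottom-up over the parse tree:
Each of the 4 symbol leaves contributes 2 states and 0 ε-transitions.
  c* = 4 states, 4 ε-transitions
  c*b = 6 states, 5 ε-transitions
  (c*b)? = 8 states, 8 ε-transitions
  (c*b)?c = 10 states, 9 ε-transitions
  ((c*b)?c)* = 12 states, 13 ε-transitions
  ((c*b)?c)*|c = 16 states, 17 ε-transitions

16, 17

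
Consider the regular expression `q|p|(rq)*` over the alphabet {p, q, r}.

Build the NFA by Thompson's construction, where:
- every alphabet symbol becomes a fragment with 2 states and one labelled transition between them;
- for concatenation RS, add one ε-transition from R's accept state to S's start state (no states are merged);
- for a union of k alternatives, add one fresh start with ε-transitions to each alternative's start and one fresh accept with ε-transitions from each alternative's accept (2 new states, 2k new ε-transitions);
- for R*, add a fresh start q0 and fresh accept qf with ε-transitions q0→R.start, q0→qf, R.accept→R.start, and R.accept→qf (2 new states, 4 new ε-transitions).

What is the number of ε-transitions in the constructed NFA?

Bottom-up over the parse tree:
Each of the 4 symbol leaves contributes 0 ε-transitions.
  rq : 1 ε-transition
  (rq)* : 5 ε-transitions
  q|p|(rq)* : 11 ε-transitions

11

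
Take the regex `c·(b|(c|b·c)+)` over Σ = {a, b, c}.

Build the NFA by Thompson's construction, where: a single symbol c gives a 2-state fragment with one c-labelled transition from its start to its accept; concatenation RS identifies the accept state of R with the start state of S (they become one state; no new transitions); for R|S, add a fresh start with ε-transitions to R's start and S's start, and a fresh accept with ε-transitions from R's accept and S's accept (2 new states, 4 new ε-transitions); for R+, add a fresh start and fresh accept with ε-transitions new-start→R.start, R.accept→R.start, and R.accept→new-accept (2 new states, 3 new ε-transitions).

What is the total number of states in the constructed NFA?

Recursing over subexpressions:
Each of the 5 symbol leaves contributes a 2-state fragment.
  b·c — 3 states
  c|b·c — 7 states
  (c|b·c)+ — 9 states
  b|(c|b·c)+ — 13 states
  c·(b|(c|b·c)+) — 14 states

14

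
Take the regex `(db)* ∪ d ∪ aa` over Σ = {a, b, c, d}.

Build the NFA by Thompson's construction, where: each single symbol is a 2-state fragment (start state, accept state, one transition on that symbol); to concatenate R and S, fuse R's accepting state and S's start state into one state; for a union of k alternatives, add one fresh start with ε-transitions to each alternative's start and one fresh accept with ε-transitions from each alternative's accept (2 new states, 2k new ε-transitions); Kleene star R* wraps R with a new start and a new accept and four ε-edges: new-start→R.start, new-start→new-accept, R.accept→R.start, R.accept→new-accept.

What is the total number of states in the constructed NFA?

By structural recursion:
Each of the 5 symbol leaves contributes a 2-state fragment.
  db : 3 states
  (db)* : 5 states
  aa : 3 states
  (db)* ∪ d ∪ aa : 12 states

12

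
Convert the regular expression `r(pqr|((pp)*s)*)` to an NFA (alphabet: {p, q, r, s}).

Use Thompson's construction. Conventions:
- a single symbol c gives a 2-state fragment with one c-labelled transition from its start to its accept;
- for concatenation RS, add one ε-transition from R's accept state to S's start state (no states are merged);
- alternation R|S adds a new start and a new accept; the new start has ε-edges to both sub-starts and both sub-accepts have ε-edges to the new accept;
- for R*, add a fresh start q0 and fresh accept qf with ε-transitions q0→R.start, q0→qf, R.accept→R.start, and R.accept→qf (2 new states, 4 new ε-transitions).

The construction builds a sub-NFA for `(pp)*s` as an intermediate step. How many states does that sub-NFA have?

8

Fragment for `(pp)*s`:
Each of the 3 symbol leaves contributes a 2-state fragment.
  pp : 4 states
  (pp)* : 6 states
  (pp)*s : 8 states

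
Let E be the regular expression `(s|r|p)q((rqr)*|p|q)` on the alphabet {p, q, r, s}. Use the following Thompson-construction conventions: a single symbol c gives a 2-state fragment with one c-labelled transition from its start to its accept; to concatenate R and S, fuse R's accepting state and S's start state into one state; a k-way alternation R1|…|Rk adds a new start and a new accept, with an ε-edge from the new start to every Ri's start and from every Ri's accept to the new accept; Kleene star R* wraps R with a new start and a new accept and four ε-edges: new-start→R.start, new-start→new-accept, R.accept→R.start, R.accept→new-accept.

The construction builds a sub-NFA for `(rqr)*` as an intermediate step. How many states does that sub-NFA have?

6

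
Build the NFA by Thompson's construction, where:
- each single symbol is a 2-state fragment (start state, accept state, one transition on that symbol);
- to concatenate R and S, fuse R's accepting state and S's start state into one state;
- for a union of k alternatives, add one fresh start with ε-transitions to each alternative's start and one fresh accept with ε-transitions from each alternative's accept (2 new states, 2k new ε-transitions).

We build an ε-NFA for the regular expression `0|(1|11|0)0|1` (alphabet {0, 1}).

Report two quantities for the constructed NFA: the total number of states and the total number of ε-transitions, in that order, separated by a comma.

By structural recursion:
Each of the 7 symbol leaves contributes 2 states and 0 ε-transitions.
  11 : 3 states, 0 ε-transitions
  1|11|0 : 9 states, 6 ε-transitions
  (1|11|0)0 : 10 states, 6 ε-transitions
  0|(1|11|0)0|1 : 16 states, 12 ε-transitions

16, 12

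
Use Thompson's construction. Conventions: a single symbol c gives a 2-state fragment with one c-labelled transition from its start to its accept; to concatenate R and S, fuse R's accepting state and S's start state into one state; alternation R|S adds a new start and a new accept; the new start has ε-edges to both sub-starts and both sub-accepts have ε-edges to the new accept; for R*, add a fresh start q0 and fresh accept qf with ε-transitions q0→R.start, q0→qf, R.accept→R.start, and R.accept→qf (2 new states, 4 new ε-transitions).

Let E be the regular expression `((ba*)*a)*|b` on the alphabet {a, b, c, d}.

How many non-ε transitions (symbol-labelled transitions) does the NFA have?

4

By structural recursion:
Each of the 4 symbol leaves contributes exactly 1 symbol transition.
  a* = 1 symbol transition
  ba* = 2 symbol transitions
  (ba*)* = 2 symbol transitions
  (ba*)*a = 3 symbol transitions
  ((ba*)*a)* = 3 symbol transitions
  ((ba*)*a)*|b = 4 symbol transitions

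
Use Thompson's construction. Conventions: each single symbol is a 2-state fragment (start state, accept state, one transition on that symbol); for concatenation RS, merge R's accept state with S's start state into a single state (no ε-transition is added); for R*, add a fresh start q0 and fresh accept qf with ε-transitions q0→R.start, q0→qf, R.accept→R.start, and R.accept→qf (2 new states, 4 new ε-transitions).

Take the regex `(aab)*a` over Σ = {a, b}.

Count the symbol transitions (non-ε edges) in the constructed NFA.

Building bottom-up:
Each of the 4 symbol leaves contributes exactly 1 symbol transition.
  aab = 3 symbol transitions
  (aab)* = 3 symbol transitions
  (aab)*a = 4 symbol transitions

4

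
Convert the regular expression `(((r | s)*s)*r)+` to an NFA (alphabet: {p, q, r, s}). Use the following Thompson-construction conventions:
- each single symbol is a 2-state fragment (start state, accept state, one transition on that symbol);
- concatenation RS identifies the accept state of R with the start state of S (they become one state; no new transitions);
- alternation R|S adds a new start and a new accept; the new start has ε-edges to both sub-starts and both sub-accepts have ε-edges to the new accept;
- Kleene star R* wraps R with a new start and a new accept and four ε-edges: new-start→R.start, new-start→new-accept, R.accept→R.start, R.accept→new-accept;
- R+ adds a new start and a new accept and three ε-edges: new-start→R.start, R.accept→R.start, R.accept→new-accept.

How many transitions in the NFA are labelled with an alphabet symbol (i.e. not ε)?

Building bottom-up:
Each of the 4 symbol leaves contributes exactly 1 symbol transition.
  r | s = 2 symbol transitions
  (r | s)* = 2 symbol transitions
  (r | s)*s = 3 symbol transitions
  ((r | s)*s)* = 3 symbol transitions
  ((r | s)*s)*r = 4 symbol transitions
  (((r | s)*s)*r)+ = 4 symbol transitions

4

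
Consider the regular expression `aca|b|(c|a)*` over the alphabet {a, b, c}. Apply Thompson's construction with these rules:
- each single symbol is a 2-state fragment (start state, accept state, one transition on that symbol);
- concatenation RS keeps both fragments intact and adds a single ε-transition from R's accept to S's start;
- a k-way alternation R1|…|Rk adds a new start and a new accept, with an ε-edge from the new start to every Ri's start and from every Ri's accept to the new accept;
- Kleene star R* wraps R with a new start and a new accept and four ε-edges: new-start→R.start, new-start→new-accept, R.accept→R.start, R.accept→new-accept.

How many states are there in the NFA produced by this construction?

Building bottom-up:
Each of the 6 symbol leaves contributes a 2-state fragment.
  aca — 6 states
  c|a — 6 states
  (c|a)* — 8 states
  aca|b|(c|a)* — 18 states

18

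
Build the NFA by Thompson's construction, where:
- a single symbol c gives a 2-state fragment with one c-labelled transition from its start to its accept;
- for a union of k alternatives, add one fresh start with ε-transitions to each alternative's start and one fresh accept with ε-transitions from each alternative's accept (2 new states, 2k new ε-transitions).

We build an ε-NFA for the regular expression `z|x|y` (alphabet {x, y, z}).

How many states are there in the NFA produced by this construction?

Per subexpression:
Each of the 3 symbol leaves contributes a 2-state fragment.
  z|x|y : 8 states

8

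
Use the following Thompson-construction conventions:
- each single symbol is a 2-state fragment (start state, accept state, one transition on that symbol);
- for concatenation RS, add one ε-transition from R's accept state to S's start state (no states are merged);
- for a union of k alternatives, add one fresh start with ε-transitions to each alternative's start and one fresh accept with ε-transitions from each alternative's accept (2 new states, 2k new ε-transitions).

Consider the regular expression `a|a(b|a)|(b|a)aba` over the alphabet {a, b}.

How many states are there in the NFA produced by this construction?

24

By structural recursion:
Each of the 9 symbol leaves contributes a 2-state fragment.
  b|a = 6 states
  a(b|a) = 8 states
  b|a = 6 states
  (b|a)aba = 12 states
  a|a(b|a)|(b|a)aba = 24 states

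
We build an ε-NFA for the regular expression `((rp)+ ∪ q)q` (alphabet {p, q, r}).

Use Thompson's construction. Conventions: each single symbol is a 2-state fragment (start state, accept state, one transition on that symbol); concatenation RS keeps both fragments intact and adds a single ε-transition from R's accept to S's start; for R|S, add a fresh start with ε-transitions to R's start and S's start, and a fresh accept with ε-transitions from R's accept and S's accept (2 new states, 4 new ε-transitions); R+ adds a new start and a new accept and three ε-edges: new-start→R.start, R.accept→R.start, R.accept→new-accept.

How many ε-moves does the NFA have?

Building bottom-up:
Each of the 4 symbol leaves contributes 0 ε-transitions.
  rp : 1 ε-transition
  (rp)+ : 4 ε-transitions
  (rp)+ ∪ q : 8 ε-transitions
  ((rp)+ ∪ q)q : 9 ε-transitions

9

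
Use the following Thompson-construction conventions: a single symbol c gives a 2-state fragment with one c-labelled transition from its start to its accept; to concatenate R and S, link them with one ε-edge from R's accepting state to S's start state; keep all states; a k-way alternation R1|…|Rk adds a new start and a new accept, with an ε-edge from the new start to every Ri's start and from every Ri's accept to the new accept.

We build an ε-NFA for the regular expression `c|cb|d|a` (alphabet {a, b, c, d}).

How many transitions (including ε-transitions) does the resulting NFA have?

Bottom-up over the parse tree:
Each of the 5 symbol leaves contributes 1 transition (1 symbol, 0 ε).
  cb = 3 transitions (2 symbol, 1 ε)
  c|cb|d|a = 14 transitions (5 symbol, 9 ε)

14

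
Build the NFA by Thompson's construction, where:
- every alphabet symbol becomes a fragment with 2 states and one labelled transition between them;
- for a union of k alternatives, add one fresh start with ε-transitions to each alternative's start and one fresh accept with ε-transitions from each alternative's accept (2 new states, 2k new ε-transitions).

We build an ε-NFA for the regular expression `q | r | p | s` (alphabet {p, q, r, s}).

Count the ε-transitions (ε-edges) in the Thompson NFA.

8

Recursing over subexpressions:
Each of the 4 symbol leaves contributes 0 ε-transitions.
  q | r | p | s — 8 ε-transitions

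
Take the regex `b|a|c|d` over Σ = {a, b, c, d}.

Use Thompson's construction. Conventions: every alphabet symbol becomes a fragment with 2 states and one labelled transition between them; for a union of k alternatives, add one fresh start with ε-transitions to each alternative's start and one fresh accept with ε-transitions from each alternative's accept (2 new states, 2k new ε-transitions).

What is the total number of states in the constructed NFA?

Bottom-up over the parse tree:
Each of the 4 symbol leaves contributes a 2-state fragment.
  b|a|c|d : 10 states

10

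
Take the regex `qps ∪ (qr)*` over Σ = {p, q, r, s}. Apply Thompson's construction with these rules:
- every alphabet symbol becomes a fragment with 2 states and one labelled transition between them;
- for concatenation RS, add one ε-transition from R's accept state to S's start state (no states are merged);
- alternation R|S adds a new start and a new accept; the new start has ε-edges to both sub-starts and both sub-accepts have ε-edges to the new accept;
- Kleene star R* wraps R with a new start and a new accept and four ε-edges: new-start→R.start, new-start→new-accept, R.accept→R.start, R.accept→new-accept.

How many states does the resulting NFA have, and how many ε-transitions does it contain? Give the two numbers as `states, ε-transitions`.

14, 11

Per subexpression:
Each of the 5 symbol leaves contributes 2 states and 0 ε-transitions.
  qps : 6 states, 2 ε-transitions
  qr : 4 states, 1 ε-transition
  (qr)* : 6 states, 5 ε-transitions
  qps ∪ (qr)* : 14 states, 11 ε-transitions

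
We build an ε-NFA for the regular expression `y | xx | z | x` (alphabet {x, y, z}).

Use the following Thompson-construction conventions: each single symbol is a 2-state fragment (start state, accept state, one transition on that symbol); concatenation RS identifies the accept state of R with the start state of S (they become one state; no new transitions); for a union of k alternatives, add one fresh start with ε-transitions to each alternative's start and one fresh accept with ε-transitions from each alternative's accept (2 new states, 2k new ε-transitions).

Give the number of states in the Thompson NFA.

11

Per subexpression:
Each of the 5 symbol leaves contributes a 2-state fragment.
  xx : 3 states
  y | xx | z | x : 11 states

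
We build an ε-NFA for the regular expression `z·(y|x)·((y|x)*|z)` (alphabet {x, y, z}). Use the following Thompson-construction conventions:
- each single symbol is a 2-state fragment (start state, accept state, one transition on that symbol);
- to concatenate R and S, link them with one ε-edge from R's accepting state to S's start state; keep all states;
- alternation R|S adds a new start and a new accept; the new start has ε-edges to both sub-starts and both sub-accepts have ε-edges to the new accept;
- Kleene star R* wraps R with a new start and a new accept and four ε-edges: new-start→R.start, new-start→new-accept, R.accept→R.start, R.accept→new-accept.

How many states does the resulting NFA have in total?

20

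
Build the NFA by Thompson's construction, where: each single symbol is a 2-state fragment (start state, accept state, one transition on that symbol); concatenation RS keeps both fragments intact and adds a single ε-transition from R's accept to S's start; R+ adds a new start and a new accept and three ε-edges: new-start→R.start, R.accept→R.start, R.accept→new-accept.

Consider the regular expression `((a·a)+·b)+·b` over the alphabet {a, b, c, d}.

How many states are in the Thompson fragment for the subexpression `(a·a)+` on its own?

Fragment for `(a·a)+`:
Each of the 2 symbol leaves contributes a 2-state fragment.
  a·a — 4 states
  (a·a)+ — 6 states

6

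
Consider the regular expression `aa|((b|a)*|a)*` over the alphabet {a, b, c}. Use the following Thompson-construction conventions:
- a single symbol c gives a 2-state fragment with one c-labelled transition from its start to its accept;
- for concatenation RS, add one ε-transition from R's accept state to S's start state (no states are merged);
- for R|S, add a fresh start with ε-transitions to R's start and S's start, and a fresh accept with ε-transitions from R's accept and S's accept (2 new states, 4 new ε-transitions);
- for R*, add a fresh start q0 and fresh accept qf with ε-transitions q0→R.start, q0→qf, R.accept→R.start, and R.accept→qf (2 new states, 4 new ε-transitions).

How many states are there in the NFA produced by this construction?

20

Recursing over subexpressions:
Each of the 5 symbol leaves contributes a 2-state fragment.
  aa — 4 states
  b|a — 6 states
  (b|a)* — 8 states
  (b|a)*|a — 12 states
  ((b|a)*|a)* — 14 states
  aa|((b|a)*|a)* — 20 states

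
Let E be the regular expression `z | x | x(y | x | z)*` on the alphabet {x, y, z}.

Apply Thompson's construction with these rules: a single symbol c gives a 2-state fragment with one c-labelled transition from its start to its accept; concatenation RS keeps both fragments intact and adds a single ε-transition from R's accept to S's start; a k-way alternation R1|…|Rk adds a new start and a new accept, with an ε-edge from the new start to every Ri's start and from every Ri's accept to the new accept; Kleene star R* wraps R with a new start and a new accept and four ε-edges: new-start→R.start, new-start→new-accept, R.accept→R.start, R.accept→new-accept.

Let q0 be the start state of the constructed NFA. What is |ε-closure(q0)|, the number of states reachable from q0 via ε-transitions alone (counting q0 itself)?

4

Compute the ε-closure size of each fragment's start state recursively; a symbol fragment's start has no outgoing ε-edge, so its closure is just itself (size 1).
  y | x | z → new start ε-reaches every alternative's start; none of them accept ε, so the new accept is not reached: C = 1 + 1 + 1 + 1 = 4
  (y | x | z)* → C = 1 (new start) + 4 (body) + 1 (new accept) = 6
  x(y | x | z)* → same as the first factor's closure: C = 1
  z | x | x(y | x | z)* → new start ε-reaches every alternative's start; none of them accept ε, so the new accept is not reached: C = 1 + 1 + 1 + 1 = 4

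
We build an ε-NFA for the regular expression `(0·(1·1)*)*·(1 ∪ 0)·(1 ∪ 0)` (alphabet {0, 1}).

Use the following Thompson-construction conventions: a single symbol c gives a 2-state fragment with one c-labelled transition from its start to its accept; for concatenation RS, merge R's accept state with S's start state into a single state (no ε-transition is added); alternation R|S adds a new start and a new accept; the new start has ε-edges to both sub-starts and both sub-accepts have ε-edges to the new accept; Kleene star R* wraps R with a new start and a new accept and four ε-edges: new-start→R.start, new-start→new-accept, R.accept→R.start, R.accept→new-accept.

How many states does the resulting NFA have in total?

18

By structural recursion:
Each of the 7 symbol leaves contributes a 2-state fragment.
  1·1 — 3 states
  (1·1)* — 5 states
  0·(1·1)* — 6 states
  (0·(1·1)*)* — 8 states
  1 ∪ 0 — 6 states
  1 ∪ 0 — 6 states
  (0·(1·1)*)*·(1 ∪ 0)·(1 ∪ 0) — 18 states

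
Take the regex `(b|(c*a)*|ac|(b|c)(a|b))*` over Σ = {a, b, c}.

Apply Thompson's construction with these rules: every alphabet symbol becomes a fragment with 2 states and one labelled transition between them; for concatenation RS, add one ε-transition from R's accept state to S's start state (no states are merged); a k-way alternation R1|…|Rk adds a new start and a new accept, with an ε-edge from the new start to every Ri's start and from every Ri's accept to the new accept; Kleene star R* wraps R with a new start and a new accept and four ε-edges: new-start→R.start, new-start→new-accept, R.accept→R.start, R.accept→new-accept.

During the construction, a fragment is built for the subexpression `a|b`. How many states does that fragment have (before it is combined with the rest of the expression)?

6

Fragment for `a|b`:
Each of the 2 symbol leaves contributes a 2-state fragment.
  a|b : 6 states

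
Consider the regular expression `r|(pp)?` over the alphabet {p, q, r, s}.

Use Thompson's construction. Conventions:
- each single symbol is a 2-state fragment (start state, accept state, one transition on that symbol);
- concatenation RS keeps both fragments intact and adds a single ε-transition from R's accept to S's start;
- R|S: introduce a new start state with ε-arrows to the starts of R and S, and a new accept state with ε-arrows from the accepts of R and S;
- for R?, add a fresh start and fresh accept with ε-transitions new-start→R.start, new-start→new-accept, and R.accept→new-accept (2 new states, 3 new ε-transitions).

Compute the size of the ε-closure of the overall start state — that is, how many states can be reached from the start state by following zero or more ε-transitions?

6

Compute the ε-closure size of each fragment's start state recursively; a symbol fragment's start has no outgoing ε-edge, so its closure is just itself (size 1).
  pp : same as the first factor's closure: |ε-closure| = 1
  (pp)? : new start has ε-edges to the inner start and to the new accept, so |ε-closure| = 2 + 1 = 3
  r|(pp)? : new start ε-reaches every alternative's start; at least one alternative accepts ε, so the union's new accept is reached too: |ε-closure| = 1 + 1 + 3 + 1 = 6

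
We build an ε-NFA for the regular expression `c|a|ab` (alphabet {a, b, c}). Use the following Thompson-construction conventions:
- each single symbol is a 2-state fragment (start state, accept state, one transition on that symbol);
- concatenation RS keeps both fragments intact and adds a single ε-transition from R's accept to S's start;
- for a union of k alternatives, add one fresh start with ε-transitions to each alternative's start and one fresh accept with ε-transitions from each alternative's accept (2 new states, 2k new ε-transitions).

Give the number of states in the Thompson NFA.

Recursing over subexpressions:
Each of the 4 symbol leaves contributes a 2-state fragment.
  ab — 4 states
  c|a|ab — 10 states

10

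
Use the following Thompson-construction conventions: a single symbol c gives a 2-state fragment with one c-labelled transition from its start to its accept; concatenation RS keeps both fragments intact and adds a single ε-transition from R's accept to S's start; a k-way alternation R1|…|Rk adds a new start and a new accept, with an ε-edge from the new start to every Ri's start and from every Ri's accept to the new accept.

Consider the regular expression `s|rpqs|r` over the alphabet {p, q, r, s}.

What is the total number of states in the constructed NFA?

By structural recursion:
Each of the 6 symbol leaves contributes a 2-state fragment.
  rpqs — 8 states
  s|rpqs|r — 14 states

14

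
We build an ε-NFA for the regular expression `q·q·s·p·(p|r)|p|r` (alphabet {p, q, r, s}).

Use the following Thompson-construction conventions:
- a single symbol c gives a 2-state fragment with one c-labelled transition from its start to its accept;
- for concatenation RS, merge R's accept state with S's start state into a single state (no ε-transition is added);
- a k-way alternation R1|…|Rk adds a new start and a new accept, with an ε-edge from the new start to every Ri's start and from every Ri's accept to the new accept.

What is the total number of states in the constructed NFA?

Building bottom-up:
Each of the 8 symbol leaves contributes a 2-state fragment.
  p|r → 6 states
  q·q·s·p·(p|r) → 10 states
  q·q·s·p·(p|r)|p|r → 16 states

16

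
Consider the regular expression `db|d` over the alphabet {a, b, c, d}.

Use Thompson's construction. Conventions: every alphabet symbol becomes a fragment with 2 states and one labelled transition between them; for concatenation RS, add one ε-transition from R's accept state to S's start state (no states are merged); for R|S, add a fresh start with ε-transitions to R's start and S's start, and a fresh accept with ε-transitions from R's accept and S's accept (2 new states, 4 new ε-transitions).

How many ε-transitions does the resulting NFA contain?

By structural recursion:
Each of the 3 symbol leaves contributes 0 ε-transitions.
  db — 1 ε-transition
  db|d — 5 ε-transitions

5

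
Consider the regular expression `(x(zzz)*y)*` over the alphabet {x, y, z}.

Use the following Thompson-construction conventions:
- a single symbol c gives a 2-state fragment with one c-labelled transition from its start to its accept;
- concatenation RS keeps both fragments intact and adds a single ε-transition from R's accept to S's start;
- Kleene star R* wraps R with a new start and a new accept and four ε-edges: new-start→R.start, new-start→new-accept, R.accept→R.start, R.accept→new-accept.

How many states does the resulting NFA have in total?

14

By structural recursion:
Each of the 5 symbol leaves contributes a 2-state fragment.
  zzz : 6 states
  (zzz)* : 8 states
  x(zzz)*y : 12 states
  (x(zzz)*y)* : 14 states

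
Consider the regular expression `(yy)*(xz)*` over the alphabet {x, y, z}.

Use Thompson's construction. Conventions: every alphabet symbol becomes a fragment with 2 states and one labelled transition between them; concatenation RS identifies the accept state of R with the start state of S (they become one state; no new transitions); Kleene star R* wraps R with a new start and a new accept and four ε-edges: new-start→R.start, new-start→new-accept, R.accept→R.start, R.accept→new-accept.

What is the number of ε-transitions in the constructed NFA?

8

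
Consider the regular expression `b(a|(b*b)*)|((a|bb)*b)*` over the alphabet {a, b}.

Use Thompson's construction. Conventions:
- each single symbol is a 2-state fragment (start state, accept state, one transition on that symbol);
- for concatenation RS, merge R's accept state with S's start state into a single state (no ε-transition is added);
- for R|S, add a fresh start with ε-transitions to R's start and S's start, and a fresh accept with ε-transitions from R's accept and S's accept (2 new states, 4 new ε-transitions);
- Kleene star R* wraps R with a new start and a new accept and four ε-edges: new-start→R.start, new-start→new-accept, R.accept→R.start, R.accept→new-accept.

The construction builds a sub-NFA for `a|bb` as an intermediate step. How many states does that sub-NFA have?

7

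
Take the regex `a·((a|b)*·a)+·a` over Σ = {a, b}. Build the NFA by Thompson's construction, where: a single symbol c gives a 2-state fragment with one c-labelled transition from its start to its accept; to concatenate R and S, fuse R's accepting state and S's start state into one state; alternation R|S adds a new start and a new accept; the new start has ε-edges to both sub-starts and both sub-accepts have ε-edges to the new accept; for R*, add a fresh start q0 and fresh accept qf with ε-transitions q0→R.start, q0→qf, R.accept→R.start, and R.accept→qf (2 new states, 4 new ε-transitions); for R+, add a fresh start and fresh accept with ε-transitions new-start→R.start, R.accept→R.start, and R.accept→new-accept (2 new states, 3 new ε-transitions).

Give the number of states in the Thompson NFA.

13

Recursing over subexpressions:
Each of the 5 symbol leaves contributes a 2-state fragment.
  a|b : 6 states
  (a|b)* : 8 states
  (a|b)*·a : 9 states
  ((a|b)*·a)+ : 11 states
  a·((a|b)*·a)+·a : 13 states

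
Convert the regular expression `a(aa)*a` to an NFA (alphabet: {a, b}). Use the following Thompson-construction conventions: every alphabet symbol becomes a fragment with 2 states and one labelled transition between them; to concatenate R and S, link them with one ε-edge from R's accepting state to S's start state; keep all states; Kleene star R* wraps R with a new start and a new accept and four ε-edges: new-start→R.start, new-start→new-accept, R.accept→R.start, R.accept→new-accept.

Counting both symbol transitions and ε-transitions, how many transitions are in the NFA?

11

Per subexpression:
Each of the 4 symbol leaves contributes 1 transition (1 symbol, 0 ε).
  aa : 3 transitions (2 symbol, 1 ε)
  (aa)* : 7 transitions (2 symbol, 5 ε)
  a(aa)*a : 11 transitions (4 symbol, 7 ε)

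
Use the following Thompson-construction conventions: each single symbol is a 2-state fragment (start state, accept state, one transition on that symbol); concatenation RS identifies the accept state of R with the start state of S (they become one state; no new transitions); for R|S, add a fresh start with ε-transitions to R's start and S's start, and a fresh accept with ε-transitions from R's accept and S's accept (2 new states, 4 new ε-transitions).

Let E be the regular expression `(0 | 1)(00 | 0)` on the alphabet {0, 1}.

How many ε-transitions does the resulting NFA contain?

Recursing over subexpressions:
Each of the 5 symbol leaves contributes 0 ε-transitions.
  0 | 1 → 4 ε-transitions
  00 → 0 ε-transitions
  00 | 0 → 4 ε-transitions
  (0 | 1)(00 | 0) → 8 ε-transitions

8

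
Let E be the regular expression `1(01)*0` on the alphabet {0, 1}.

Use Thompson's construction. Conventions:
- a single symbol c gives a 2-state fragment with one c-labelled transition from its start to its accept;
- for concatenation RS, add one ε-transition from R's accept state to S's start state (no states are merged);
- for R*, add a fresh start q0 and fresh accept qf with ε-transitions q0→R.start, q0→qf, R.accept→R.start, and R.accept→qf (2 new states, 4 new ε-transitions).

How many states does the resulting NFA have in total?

By structural recursion:
Each of the 4 symbol leaves contributes a 2-state fragment.
  01 : 4 states
  (01)* : 6 states
  1(01)*0 : 10 states

10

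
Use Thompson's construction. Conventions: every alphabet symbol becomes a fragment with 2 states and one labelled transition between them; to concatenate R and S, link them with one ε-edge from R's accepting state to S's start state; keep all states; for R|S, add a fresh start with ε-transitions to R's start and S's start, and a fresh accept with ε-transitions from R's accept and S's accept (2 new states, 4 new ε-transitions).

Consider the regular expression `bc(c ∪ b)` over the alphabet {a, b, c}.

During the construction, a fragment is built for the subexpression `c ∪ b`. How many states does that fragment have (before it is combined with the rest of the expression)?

6

Fragment for `c ∪ b`:
Each of the 2 symbol leaves contributes a 2-state fragment.
  c ∪ b : 6 states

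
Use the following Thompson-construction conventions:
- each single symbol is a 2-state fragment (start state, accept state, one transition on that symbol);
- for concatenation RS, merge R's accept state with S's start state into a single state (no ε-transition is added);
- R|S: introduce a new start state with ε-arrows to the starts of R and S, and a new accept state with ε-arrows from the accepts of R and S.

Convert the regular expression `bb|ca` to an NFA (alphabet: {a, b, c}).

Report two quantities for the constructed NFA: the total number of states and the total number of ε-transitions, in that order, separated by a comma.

By structural recursion:
Each of the 4 symbol leaves contributes 2 states and 0 ε-transitions.
  bb = 3 states, 0 ε-transitions
  ca = 3 states, 0 ε-transitions
  bb|ca = 8 states, 4 ε-transitions

8, 4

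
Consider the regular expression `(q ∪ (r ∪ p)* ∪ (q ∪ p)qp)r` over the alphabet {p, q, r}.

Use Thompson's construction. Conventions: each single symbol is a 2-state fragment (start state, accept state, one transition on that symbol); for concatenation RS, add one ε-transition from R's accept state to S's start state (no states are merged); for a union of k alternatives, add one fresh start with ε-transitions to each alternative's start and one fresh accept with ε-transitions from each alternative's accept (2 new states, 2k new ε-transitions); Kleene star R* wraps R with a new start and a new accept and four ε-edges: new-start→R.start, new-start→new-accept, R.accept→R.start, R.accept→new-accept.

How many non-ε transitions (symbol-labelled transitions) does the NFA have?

Building bottom-up:
Each of the 8 symbol leaves contributes exactly 1 symbol transition.
  r ∪ p → 2 symbol transitions
  (r ∪ p)* → 2 symbol transitions
  q ∪ p → 2 symbol transitions
  (q ∪ p)qp → 4 symbol transitions
  q ∪ (r ∪ p)* ∪ (q ∪ p)qp → 7 symbol transitions
  (q ∪ (r ∪ p)* ∪ (q ∪ p)qp)r → 8 symbol transitions

8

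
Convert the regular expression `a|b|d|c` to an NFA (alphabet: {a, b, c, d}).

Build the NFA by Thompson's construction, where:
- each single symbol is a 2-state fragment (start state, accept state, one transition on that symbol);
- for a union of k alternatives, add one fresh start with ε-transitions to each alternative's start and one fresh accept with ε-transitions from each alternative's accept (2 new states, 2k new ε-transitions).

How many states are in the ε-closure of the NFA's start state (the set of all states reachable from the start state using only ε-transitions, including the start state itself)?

Let C(F) = |ε-closure(F.start)| within fragment F, and note whether F accepts ε. Symbol fragments have C = 1 and do not accept ε. Then:
  a|b|d|c : C = 1 + 1 + 1 + 1 + 1 = 5 (the new accept is not ε-reachable since no branch accepts ε)

5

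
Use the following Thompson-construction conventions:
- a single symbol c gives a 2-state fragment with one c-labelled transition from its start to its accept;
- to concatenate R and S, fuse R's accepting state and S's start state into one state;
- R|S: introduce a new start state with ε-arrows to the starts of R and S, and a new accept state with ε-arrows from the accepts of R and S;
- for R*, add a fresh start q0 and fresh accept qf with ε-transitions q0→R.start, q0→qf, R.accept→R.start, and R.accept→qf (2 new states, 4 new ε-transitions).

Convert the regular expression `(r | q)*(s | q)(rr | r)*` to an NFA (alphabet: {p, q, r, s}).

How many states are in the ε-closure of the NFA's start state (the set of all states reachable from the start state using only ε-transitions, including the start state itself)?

Compute the ε-closure size of each fragment's start state recursively; a symbol fragment's start has no outgoing ε-edge, so its closure is just itself (size 1).
  r | q — |ε-closure| = 1 + 1 + 1 = 3 (the new accept is not ε-reachable since no branch accepts ε)
  (r | q)* — |ε-closure| = 1 (new start) + 3 (body) + 1 (new accept) = 5
  s | q — |ε-closure| = 1 + 1 + 1 = 3 (the new accept is not ε-reachable since no branch accepts ε)
  rr — same as the first factor's closure: |ε-closure| = 1
  rr | r — new start ε-reaches every alternative's start; none of them accept ε, so the new accept is not reached: |ε-closure| = 1 + 1 + 1 = 3
  (rr | r)* — new start has ε-edges to the inner start and to the new accept, so |ε-closure| = 2 + 3 = 5
  (r | q)*(s | q)(rr | r)* — the left operand accepts ε, so the closure extends into the next operand (the shared merged state is already counted); |ε-closure| = 5 + (3−1) = 7

7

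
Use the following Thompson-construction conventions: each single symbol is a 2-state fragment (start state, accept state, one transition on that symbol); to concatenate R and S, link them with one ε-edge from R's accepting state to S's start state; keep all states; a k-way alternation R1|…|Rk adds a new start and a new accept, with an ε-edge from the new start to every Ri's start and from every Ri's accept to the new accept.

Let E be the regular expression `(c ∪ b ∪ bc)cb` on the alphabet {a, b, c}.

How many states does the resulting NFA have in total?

By structural recursion:
Each of the 6 symbol leaves contributes a 2-state fragment.
  bc — 4 states
  c ∪ b ∪ bc — 10 states
  (c ∪ b ∪ bc)cb — 14 states

14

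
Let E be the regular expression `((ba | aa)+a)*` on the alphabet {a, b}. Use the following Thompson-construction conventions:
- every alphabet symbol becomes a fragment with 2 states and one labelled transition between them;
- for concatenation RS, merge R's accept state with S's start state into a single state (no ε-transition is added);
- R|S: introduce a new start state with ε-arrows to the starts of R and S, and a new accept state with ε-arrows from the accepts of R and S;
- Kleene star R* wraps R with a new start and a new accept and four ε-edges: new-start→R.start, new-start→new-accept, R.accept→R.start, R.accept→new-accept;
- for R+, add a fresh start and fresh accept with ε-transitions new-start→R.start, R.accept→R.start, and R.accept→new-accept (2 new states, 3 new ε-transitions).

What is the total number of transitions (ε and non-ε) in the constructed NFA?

16

Recursing over subexpressions:
Each of the 5 symbol leaves contributes 1 transition (1 symbol, 0 ε).
  ba : 2 transitions (2 symbol, 0 ε)
  aa : 2 transitions (2 symbol, 0 ε)
  ba | aa : 8 transitions (4 symbol, 4 ε)
  (ba | aa)+ : 11 transitions (4 symbol, 7 ε)
  (ba | aa)+a : 12 transitions (5 symbol, 7 ε)
  ((ba | aa)+a)* : 16 transitions (5 symbol, 11 ε)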